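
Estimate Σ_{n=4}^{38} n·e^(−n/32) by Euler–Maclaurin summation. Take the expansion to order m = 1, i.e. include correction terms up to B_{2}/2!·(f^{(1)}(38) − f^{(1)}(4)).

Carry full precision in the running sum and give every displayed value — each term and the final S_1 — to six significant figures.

The integral term ∫_4^38 x·e^(−x/32) dx = 333.475.
½[f(4) + f(38)] = ½[3.52999 + 11.5893] = 7.55967.
Running total after boundary: 341.035.
Order-1 term: 1/12 · (-0.0571843 − 0.772185) = -0.0691141.

S_1 ≈ 340.966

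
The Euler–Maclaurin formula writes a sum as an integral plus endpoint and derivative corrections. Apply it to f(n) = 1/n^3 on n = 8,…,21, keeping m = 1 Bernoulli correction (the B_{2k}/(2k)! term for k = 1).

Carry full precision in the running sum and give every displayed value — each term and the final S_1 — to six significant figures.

∫_8^21 1/x^3 dx evaluates to 0.00667871.
Boundary: ½(f(8) + f(21)) = ½(0.00195312 + 0.000107980) = 0.00103055.
So far: 0.00770927.
k=1: B_{2}/(2)! × [f^{(1)}(21) − f^{(1)}(8)] = 1/12 × (-1.54257e-05 − (-0.000732422)) = 5.97497e-05.

S_1 ≈ 0.00776902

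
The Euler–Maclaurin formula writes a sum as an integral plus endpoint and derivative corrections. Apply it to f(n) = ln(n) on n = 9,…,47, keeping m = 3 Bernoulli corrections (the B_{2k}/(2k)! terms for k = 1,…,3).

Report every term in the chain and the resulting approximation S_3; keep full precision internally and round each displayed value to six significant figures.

Integral: ∫_9^47 ln(x) dx = 123.182.
Endpoint term: (f(9) + f(47))/2 = (2.19722 + 3.85015)/2 = 3.02369.
Integral + boundary = 126.206.
Order-1 term: 1/12 · (0.0212766 − 0.111111) = -0.00748621.
After k=1: 126.198.
Order-2 term: −1/720 · (1.92636e-05 − 0.00274348) = 3.78364e-06.
After k=2: 126.198.
Order-3 term: 1/30240 · (1.04646e-07 − 0.000406442) = -1.34371e-08.

S_3 ≈ 126.198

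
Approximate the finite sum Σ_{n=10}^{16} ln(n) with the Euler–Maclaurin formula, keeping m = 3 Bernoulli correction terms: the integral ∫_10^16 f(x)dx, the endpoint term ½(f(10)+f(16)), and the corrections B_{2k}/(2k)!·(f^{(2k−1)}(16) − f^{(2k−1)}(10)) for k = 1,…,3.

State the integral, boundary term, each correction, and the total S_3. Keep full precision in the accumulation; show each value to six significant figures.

Integral: ∫_10^16 ln(x) dx = 15.3356.
Endpoint term: (f(10) + f(16))/2 = (2.30259 + 2.77259)/2 = 2.53759.
Running total after boundary: 17.8732.
k=1: B_{2}/(2)! × [f^{(1)}(16) − f^{(1)}(10)] = 1/12 × (0.0625000 − 0.100000) = -0.00312500.
After k=1: 17.8700.
k=2: B_{4}/(4)! × [f^{(3)}(16) − f^{(3)}(10)] = −1/720 × (0.000488281 − 0.00200000) = 2.09961e-06.
After k=2: 17.8700.
k=3: B_{6}/(6)! × [f^{(5)}(16) − f^{(5)}(10)] = 1/30240 × (2.28882e-05 − 0.000240000) = -7.17962e-09.

S_3 ≈ 17.8700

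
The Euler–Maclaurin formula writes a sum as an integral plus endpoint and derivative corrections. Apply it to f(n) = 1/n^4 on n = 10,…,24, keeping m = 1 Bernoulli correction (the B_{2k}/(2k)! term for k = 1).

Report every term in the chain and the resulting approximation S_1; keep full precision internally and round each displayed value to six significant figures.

Integral: ∫_10^24 1/x^4 dx = 0.000309221.
Endpoint term: (f(10) + f(24))/2 = (0.000100000 + 3.01408e-06)/2 = 5.15070e-05.
Integral + boundary = 0.000360728.
k=1: B_{2}/(2)! × [f^{(1)}(24) − f^{(1)}(10)] = 1/12 × (-5.02347e-07 − (-4.00000e-05)) = 3.29147e-06.

S_1 ≈ 0.000364019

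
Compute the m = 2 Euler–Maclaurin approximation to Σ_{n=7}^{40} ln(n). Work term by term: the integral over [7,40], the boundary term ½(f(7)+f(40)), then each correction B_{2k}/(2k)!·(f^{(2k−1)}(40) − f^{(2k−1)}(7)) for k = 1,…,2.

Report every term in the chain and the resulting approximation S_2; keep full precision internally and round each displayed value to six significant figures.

∫_7^40 ln(x) dx evaluates to 100.934.
Boundary: ½(f(7) + f(40)) = ½(1.94591 + 3.68888) = 2.81739.
Integral + boundary = 103.751.
Correction k=1: B_{2}/2! · (f^{(1)}(40) − f^{(1)}(7)) = 1/12 · (0.0250000 − 0.142857) = -0.00982143.
Partial sum through k=1: 103.741.
Correction k=2: B_{4}/4! · (f^{(3)}(40) − f^{(3)}(7)) = −1/720 · (3.12500e-05 − 0.00583090) = 8.05507e-06.

S_2 ≈ 103.741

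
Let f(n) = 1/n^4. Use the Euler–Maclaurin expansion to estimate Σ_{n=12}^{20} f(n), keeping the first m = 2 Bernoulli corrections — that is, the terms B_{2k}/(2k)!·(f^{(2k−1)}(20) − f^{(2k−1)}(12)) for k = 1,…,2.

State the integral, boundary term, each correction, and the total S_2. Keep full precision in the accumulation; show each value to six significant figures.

∫_12^20 1/x^4 dx evaluates to 0.000151235.
Boundary: ½(f(12) + f(20)) = ½(4.82253e-05 + 6.25000e-06) = 2.72377e-05.
Integral + boundary = 0.000178472.
k=1: B_{2}/(2)! × [f^{(1)}(20) − f^{(1)}(12)] = 1/12 × (-1.25000e-06 − (-1.60751e-05)) = 1.23543e-06.
Running total after k=1: 0.000179708.
k=2: B_{4}/(4)! × [f^{(3)}(20) − f^{(3)}(12)] = −1/720 × (-9.37500e-08 − (-3.34898e-06)) = -4.52115e-09.

S_2 ≈ 0.000179703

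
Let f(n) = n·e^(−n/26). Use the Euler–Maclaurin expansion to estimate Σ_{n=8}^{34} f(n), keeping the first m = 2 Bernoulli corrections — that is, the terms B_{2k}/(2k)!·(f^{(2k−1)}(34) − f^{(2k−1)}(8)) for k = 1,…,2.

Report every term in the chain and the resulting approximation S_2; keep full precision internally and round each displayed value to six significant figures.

The integral term ∫_8^34 x·e^(−x/26) dx = 227.973.
Boundary: ½(f(8) + f(34)) = ½(5.88113 + 9.19508) = 7.53810.
So far: 235.511.
Correction k=1: B_{2}/2! · (f^{(1)}(34) − f^{(1)}(8)) = 1/12 · (-0.0832134 − 0.508944) = -0.0493465.
Running total after k=1: 235.462.
Correction k=2: B_{4}/4! · (f^{(3)}(34) − f^{(3)}(8)) = −1/720 · (0.000677032 − 0.00292785) = 3.12614e-06.

S_2 ≈ 235.462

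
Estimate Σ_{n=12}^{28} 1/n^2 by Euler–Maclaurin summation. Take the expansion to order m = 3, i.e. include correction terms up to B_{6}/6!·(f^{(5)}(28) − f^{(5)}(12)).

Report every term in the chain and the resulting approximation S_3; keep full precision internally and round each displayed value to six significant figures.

S_3 ≈ 0.0518178

∫_12^28 1/x^2 dx evaluates to 0.0476190.
Endpoint term: (f(12) + f(28))/2 = (0.00694444 + 0.00127551)/2 = 0.00410998.
Integral + boundary = 0.0517290.
Correction k=1: B_{2}/2! · (f^{(1)}(28) − f^{(1)}(12)) = 1/12 · (-9.11079e-05 − (-0.00115741)) = 8.88583e-05.
After k=1: 0.0518179.
Correction k=2: B_{4}/4! · (f^{(3)}(28) − f^{(3)}(12)) = −1/720 · (-1.39451e-06 − (-9.64506e-05)) = -1.32022e-07.
After k=2: 0.0518178.
Correction k=3: B_{6}/6! · (f^{(5)}(28) − f^{(5)}(12)) = 1/30240 · (-5.33613e-08 − (-2.00939e-05)) = 6.62716e-10.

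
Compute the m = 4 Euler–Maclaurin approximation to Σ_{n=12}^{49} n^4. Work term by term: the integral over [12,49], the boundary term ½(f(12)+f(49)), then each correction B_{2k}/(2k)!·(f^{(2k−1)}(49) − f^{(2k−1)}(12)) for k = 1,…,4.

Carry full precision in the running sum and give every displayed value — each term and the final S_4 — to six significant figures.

S_4 ≈ 5.93767e+07

∫_12^49 x^4 dx evaluates to 5.64453e+07.
Boundary: ½(f(12) + f(49)) = ½(20736.0 + 5.76480e+06) = 2.89277e+06.
So far: 5.93381e+07.
k=1: B_{2}/(2)! × [f^{(1)}(49) − f^{(1)}(12)] = 1/12 × (470596 − 6912.00) = 38640.3.
Partial sum through k=1: 5.93767e+07.
k=2: B_{4}/(4)! × [f^{(3)}(49) − f^{(3)}(12)] = −1/720 × (1176.00 − 288.000) = -1.23333.
Partial sum through k=2: 5.93767e+07.
k=3: B_{6}/(6)! × [f^{(5)}(49) − f^{(5)}(12)] = 1/30240 × (0.00000 − 0.00000) = 0.00000.
Partial sum through k=3: 5.93767e+07.
k=4: B_{8}/(8)! × [f^{(7)}(49) − f^{(7)}(12)] = −1/1209600 × (0.00000 − 0.00000) = 0.00000.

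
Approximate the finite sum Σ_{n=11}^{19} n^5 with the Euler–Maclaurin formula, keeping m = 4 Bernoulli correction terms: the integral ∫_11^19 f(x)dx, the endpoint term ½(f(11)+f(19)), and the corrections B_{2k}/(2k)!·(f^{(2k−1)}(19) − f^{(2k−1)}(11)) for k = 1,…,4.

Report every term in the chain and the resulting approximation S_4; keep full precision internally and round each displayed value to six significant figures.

∫_11^19 x^5 dx evaluates to 7.54572e+06.
½[f(11) + f(19)] = ½[161051 + 2.47610e+06] = 1.31858e+06.
Running total after boundary: 8.86430e+06.
k=1: B_{2}/(2)! × [f^{(1)}(19) − f^{(1)}(11)] = 1/12 × (651605 − 73205.0) = 48200.0.
After k=1: 8.91250e+06.
k=2: B_{4}/(4)! × [f^{(3)}(19) − f^{(3)}(11)] = −1/720 × (21660.0 − 7260.00) = -20.0000.
After k=2: 8.91248e+06.
k=3: B_{6}/(6)! × [f^{(5)}(19) − f^{(5)}(11)] = 1/30240 × (120.000 − 120.000) = 0.00000.
After k=3: 8.91248e+06.
k=4: B_{8}/(8)! × [f^{(7)}(19) − f^{(7)}(11)] = −1/1209600 × (0.00000 − 0.00000) = 0.00000.

S_4 ≈ 8.91248e+06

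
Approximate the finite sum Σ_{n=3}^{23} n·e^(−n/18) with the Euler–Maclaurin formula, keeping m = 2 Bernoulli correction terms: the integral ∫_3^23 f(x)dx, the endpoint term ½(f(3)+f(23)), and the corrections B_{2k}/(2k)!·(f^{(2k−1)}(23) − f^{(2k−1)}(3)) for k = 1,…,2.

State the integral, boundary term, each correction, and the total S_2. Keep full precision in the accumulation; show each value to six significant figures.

∫_3^23 x·e^(−x/18) dx evaluates to 114.322.
½[f(3) + f(23)] = ½[2.53945 + 6.40908] = 4.47426.
Running total after boundary: 118.796.
k=1: B_{2}/(2)! × [f^{(1)}(23) − f^{(1)}(3)] = 1/12 × (-0.0774044 − 0.705401) = -0.0652338.
Partial sum through k=1: 118.731.
k=2: B_{4}/(4)! × [f^{(3)}(23) − f^{(3)}(3)] = −1/720 × (0.00148120 − 0.00740236) = 8.22384e-06.

S_2 ≈ 118.731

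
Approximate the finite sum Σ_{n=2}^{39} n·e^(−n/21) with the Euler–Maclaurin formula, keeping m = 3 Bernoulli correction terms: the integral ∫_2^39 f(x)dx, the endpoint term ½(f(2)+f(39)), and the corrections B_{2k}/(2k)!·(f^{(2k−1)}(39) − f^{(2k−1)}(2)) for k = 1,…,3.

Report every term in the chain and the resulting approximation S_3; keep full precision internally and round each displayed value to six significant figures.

∫_2^39 x·e^(−x/21) dx evaluates to 242.414.
½[f(2) + f(39)] = ½[1.81831 + 6.08860] = 3.95346.
So far: 246.367.
Order-1 term: 1/12 · (-0.133815 − 0.822570) = -0.0796988.
Partial sum through k=1: 246.288.
Order-2 term: −1/720 · (0.000404582 − 0.00598840) = 7.75530e-06.
Partial sum through k=2: 246.288.
Order-3 term: 1/30240 · (2.52290e-06 − 2.29287e-05) = -6.74795e-10.

S_3 ≈ 246.288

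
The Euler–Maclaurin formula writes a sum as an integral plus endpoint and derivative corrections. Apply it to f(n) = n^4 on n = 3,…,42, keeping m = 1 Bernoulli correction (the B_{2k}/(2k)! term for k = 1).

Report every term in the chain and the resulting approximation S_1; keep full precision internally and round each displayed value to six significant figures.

S_1 ≈ 2.77188e+07

The integral term ∫_3^42 x^4 dx = 2.61382e+07.
½[f(3) + f(42)] = ½[81.0000 + 3.11170e+06] = 1.55589e+06.
Integral + boundary = 2.76941e+07.
Correction k=1: B_{2}/2! · (f^{(1)}(42) − f^{(1)}(3)) = 1/12 · (296352 − 108.000) = 24687.0.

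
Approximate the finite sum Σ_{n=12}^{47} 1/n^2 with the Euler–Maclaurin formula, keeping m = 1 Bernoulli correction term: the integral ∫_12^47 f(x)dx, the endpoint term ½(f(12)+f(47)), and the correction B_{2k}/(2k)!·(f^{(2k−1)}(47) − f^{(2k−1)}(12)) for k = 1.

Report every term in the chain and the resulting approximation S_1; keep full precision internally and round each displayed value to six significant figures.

S_1 ≈ 0.0658502

The integral term ∫_12^47 1/x^2 dx = 0.0620567.
Endpoint term: (f(12) + f(47))/2 = (0.00694444 + 0.000452694)/2 = 0.00369857.
Running total after boundary: 0.0657553.
Correction k=1: B_{2}/2! · (f^{(1)}(47) − f^{(1)}(12)) = 1/12 · (-1.92636e-05 − (-0.00115741)) = 9.48453e-05.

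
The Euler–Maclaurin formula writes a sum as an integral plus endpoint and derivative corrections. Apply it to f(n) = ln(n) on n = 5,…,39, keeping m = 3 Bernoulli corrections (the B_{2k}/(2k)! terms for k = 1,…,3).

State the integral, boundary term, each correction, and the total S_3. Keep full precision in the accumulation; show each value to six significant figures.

∫_5^39 ln(x) dx evaluates to 100.832.
Endpoint term: (f(5) + f(39))/2 = (1.60944 + 3.66356)/2 = 2.63650.
Integral + boundary = 103.468.
Order-1 term: 1/12 · (0.0256410 − 0.200000) = -0.0145299.
Running total after k=1: 103.454.
Order-2 term: −1/720 · (3.37160e-05 − 0.0160000) = 2.21754e-05.
Running total after k=2: 103.454.
Order-3 term: 1/30240 · (2.66004e-07 − 0.00768000) = -2.53959e-07.

S_3 ≈ 103.454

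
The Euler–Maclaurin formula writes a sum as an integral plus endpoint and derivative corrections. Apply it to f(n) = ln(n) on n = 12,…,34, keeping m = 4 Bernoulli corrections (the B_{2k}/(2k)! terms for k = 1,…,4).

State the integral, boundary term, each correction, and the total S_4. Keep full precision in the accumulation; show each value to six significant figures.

The integral term ∫_12^34 ln(x) dx = 68.0774.
Endpoint term: (f(12) + f(34))/2 = (2.48491 + 3.52636)/2 = 3.00563.
Integral + boundary = 71.0830.
Order-1 term: 1/12 · (0.0294118 − 0.0833333) = -0.00449346.
After k=1: 71.0785.
Order-2 term: −1/720 · (5.08854e-05 − 0.00115741) = 1.53684e-06.
After k=2: 71.0785.
Order-3 term: 1/30240 · (5.28222e-07 − 9.64506e-05) = -3.17204e-09.
After k=3: 71.0785.
Order-4 term: −1/1209600 · (1.37082e-08 − 2.00939e-05) = 1.66007e-11.

S_4 ≈ 71.0785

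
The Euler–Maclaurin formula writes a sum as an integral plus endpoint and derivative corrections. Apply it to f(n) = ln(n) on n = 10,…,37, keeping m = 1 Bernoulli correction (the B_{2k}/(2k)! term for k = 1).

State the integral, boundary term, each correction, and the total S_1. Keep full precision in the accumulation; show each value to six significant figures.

∫_10^37 ln(x) dx evaluates to 83.5781.
Boundary: ½(f(10) + f(37)) = ½(2.30259 + 3.61092) = 2.95675.
So far: 86.5349.
Correction k=1: B_{2}/2! · (f^{(1)}(37) − f^{(1)}(10)) = 1/12 · (0.0270270 − 0.100000) = -0.00608108.

S_1 ≈ 86.5288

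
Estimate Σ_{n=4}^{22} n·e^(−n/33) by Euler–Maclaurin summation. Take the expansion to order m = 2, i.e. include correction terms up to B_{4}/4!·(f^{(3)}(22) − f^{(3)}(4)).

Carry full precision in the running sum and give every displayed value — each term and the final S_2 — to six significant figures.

S_2 ≈ 157.135

∫_4^22 x·e^(−x/33) dx evaluates to 149.766.
Boundary: ½(f(4) + f(22)) = ½(3.54338 + 11.2952) = 7.41928.
So far: 157.185.
k=1: B_{2}/(2)! × [f^{(1)}(22) − f^{(1)}(4)] = 1/12 × (0.171139 − 0.778471) = -0.0506110.
Running total after k=1: 157.135.
k=2: B_{4}/(4)! × [f^{(3)}(22) − f^{(3)}(4)] = −1/720 × (0.00110007 − 0.00234175) = 1.72456e-06.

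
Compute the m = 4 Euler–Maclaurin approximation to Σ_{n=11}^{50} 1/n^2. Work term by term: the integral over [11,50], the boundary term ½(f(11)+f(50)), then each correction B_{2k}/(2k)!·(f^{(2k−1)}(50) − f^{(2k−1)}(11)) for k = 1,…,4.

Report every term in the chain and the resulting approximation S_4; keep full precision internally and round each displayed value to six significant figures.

Integral: ∫_11^50 1/x^2 dx = 0.0709091.
½[f(11) + f(50)] = ½[0.00826446 + 0.000400000] = 0.00433223.
So far: 0.0752413.
Correction k=1: B_{2}/2! · (f^{(1)}(50) − f^{(1)}(11)) = 1/12 · (-1.60000e-05 − (-0.00150263)) = 0.000123886.
After k=1: 0.0753652.
Correction k=2: B_{4}/4! · (f^{(3)}(50) − f^{(3)}(11)) = −1/720 · (-7.68000e-08 − (-0.000149021)) = -2.06867e-07.
After k=2: 0.0753650.
Correction k=3: B_{6}/6! · (f^{(5)}(50) − f^{(5)}(11)) = 1/30240 · (-9.21600e-10 − (-3.69474e-05)) = 1.22177e-09.
After k=3: 0.0753650.
Correction k=4: B_{8}/8! · (f^{(7)}(50) − f^{(7)}(11)) = −1/1209600 · (-2.06438e-11 − (-1.70996e-05)) = -1.41366e-11.

S_4 ≈ 0.0753650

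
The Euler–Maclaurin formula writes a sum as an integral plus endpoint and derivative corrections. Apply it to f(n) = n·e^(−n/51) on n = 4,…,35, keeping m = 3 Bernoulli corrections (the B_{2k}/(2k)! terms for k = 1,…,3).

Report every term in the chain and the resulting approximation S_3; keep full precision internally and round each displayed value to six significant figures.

Integral: ∫_4^35 x·e^(−x/51) dx = 385.283.
Endpoint term: (f(4) + f(35))/2 = (3.69826 + 17.6207)/2 = 10.6595.
Integral + boundary = 395.942.
Correction k=1: B_{2}/2! · (f^{(1)}(35) − f^{(1)}(4)) = 1/12 · (0.157945 − 0.852051) = -0.0578422.
Partial sum through k=1: 395.884.
Correction k=2: B_{4}/4! · (f^{(3)}(35) − f^{(3)}(4)) = −1/720 · (0.000447843 − 0.00103852) = 8.20379e-07.
Partial sum through k=2: 395.884.
Correction k=3: B_{6}/6! · (f^{(5)}(35) − f^{(5)}(4)) = 1/30240 · (3.21016e-07 − 6.72606e-07) = -1.16266e-11.

S_3 ≈ 395.884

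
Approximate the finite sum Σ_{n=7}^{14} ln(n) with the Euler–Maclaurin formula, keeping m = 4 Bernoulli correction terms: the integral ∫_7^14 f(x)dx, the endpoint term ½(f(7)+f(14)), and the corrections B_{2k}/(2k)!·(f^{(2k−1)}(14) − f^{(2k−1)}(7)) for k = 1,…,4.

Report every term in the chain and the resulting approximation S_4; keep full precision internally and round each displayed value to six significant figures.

Integral: ∫_7^14 ln(x) dx = 16.3254.
Boundary: ½(f(7) + f(14)) = ½(1.94591 + 2.63906) = 2.29248.
So far: 18.6179.
Correction k=1: B_{2}/2! · (f^{(1)}(14) − f^{(1)}(7)) = 1/12 · (0.0714286 − 0.142857) = -0.00595238.
Running total after k=1: 18.6120.
Correction k=2: B_{4}/4! · (f^{(3)}(14) − f^{(3)}(7)) = −1/720 · (0.000728863 − 0.00583090) = 7.08617e-06.
Running total after k=2: 18.6120.
Correction k=3: B_{6}/6! · (f^{(5)}(14) − f^{(5)}(7)) = 1/30240 · (4.46243e-05 − 0.00142798) = -4.57458e-08.
Running total after k=3: 18.6120.
Correction k=4: B_{8}/8! · (f^{(7)}(14) − f^{(7)}(7)) = −1/1209600 · (6.83024e-06 − 0.000874271) = 7.17130e-10.

S_4 ≈ 18.6120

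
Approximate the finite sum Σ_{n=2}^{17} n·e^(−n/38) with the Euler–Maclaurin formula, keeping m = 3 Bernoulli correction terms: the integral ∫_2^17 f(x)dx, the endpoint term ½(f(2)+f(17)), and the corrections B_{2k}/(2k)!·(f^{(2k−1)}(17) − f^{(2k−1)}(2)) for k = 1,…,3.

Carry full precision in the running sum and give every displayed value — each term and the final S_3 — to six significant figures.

∫_2^17 x·e^(−x/38) dx evaluates to 105.914.
½[f(2) + f(17)] = ½[1.89746 + 10.8682] = 6.38285.
So far: 112.297.
k=1: B_{2}/(2)! × [f^{(1)}(17) − f^{(1)}(2)] = 1/12 × (0.353302 − 0.898796) = -0.0454579.
Partial sum through k=1: 112.252.
k=2: B_{4}/(4)! × [f^{(3)}(17) − f^{(3)}(2)] = −1/720 × (0.00113014 − 0.00193646) = 1.11990e-06.
Partial sum through k=2: 112.252.
k=3: B_{6}/(6)! × [f^{(5)}(17) − f^{(5)}(2)] = 1/30240 × (1.39585e-06 − 2.25104e-06) = -2.82800e-11.

S_3 ≈ 112.252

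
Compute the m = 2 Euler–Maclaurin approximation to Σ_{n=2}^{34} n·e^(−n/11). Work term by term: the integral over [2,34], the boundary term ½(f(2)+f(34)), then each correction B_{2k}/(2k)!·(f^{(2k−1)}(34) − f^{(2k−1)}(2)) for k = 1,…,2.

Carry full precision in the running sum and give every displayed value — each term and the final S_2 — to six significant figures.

∫_2^34 x·e^(−x/11) dx evaluates to 96.7237.
½[f(2) + f(34)] = ½[1.66751 + 1.54566] = 1.60658.
So far: 98.3302.
Correction k=1: B_{2}/2! · (f^{(1)}(34) − f^{(1)}(2)) = 1/12 · (-0.0950540 − 0.682161) = -0.0647680.
After k=1: 98.2655.
Correction k=2: B_{4}/4! · (f^{(3)}(34) − f^{(3)}(2)) = −1/720 · (-3.41552e-05 − 0.0194187) = 2.70179e-05.

S_2 ≈ 98.2655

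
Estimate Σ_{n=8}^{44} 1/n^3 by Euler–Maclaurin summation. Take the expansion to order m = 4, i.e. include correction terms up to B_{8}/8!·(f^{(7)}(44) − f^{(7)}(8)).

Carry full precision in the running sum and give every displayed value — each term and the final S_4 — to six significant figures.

S_4 ≈ 0.00859732

∫_8^44 1/x^3 dx evaluates to 0.00755424.
Endpoint term: (f(8) + f(44))/2 = (0.00195312 + 1.17393e-05)/2 = 0.000982432.
Running total after boundary: 0.00853667.
k=1: B_{2}/(2)! × [f^{(1)}(44) − f^{(1)}(8)] = 1/12 × (-8.00406e-07 − (-0.000732422)) = 6.09685e-05.
After k=1: 0.00859764.
k=2: B_{4}/(4)! × [f^{(3)}(44) − f^{(3)}(8)] = −1/720 × (-8.26866e-09 − (-0.000228882)) = -3.17880e-07.
After k=2: 0.00859732.
k=3: B_{6}/(6)! × [f^{(5)}(44) − f^{(5)}(8)] = 1/30240 × (-1.79382e-10 − (-0.000150204)) = 4.96705e-09.
After k=3: 0.00859732.
k=4: B_{8}/(8)! × [f^{(7)}(44) − f^{(7)}(8)] = −1/1209600 × (-6.67124e-12 − (-0.000168979)) = -1.39698e-10.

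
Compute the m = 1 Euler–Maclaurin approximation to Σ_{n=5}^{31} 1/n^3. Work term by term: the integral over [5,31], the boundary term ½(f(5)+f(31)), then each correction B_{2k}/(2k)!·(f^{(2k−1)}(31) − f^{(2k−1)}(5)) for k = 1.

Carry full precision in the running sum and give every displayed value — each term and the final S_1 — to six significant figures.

S_1 ≈ 0.0238962

Integral: ∫_5^31 1/x^3 dx = 0.0194797.
Boundary: ½(f(5) + f(31)) = ½(0.00800000 + 3.35672e-05) = 0.00401678.
Integral + boundary = 0.0234965.
k=1: B_{2}/(2)! × [f^{(1)}(31) − f^{(1)}(5)] = 1/12 × (-3.24844e-06 − (-0.00480000)) = 0.000399729.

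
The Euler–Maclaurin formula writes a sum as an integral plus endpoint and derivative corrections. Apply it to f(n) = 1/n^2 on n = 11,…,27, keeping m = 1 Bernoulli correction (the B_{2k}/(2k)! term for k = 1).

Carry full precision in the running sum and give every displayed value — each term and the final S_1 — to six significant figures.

S_1 ≈ 0.0588069

∫_11^27 1/x^2 dx evaluates to 0.0538721.
½[f(11) + f(27)] = ½[0.00826446 + 0.00137174] = 0.00481810.
Integral + boundary = 0.0586902.
Correction k=1: B_{2}/2! · (f^{(1)}(27) − f^{(1)}(11)) = 1/12 · (-0.000101611 − (-0.00150263)) = 0.000116752.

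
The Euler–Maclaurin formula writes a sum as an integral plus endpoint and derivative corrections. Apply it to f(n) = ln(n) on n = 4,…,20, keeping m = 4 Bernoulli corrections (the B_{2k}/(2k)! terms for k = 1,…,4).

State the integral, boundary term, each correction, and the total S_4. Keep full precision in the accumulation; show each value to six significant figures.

S_4 ≈ 40.5439

∫_4^20 ln(x) dx evaluates to 38.3695.
½[f(4) + f(20)] = ½[1.38629 + 2.99573] = 2.19101.
So far: 40.5605.
Correction k=1: B_{2}/2! · (f^{(1)}(20) − f^{(1)}(4)) = 1/12 · (0.0500000 − 0.250000) = -0.0166667.
Running total after k=1: 40.5438.
Correction k=2: B_{4}/4! · (f^{(3)}(20) − f^{(3)}(4)) = −1/720 · (0.000250000 − 0.0312500) = 4.30556e-05.
Running total after k=2: 40.5439.
Correction k=3: B_{6}/6! · (f^{(5)}(20) − f^{(5)}(4)) = 1/30240 · (7.50000e-06 − 0.0234375) = -7.74802e-07.
Running total after k=3: 40.5439.
Correction k=4: B_{8}/8! · (f^{(7)}(20) − f^{(7)}(4)) = −1/1209600 · (5.62500e-07 − 0.0439453) = 3.63300e-08.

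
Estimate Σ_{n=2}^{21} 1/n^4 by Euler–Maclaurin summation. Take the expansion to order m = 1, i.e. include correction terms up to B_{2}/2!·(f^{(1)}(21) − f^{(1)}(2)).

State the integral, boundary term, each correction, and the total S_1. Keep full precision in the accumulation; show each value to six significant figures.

S_1 ≈ 0.0832998

Integral: ∫_2^21 1/x^4 dx = 0.0416307.
Boundary: ½(f(2) + f(21)) = ½(0.0625000 + 5.14189e-06) = 0.0312526.
So far: 0.0728832.
Order-1 term: 1/12 · (-9.79408e-07 − (-0.125000)) = 0.0104166.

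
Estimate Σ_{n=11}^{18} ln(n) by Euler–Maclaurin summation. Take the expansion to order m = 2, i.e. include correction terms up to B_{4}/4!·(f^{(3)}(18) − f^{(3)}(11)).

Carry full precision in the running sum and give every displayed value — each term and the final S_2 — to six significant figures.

The integral term ∫_11^18 ln(x) dx = 18.6498.
Boundary: ½(f(11) + f(18)) = ½(2.39790 + 2.89037) = 2.64413.
Running total after boundary: 21.2940.
Order-1 term: 1/12 · (0.0555556 − 0.0909091) = -0.00294613.
Running total after k=1: 21.2910.
Order-2 term: −1/720 · (0.000342936 − 0.00150263) = 1.61069e-06.

S_2 ≈ 21.2910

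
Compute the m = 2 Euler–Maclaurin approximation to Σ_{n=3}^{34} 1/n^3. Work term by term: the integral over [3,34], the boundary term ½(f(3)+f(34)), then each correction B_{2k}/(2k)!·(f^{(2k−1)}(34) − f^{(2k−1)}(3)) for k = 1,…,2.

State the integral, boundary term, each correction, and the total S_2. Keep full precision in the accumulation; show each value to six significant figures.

S_2 ≈ 0.0766262

The integral term ∫_3^34 1/x^3 dx = 0.0551230.
Endpoint term: (f(3) + f(34))/2 = (0.0370370 + 2.54427e-05)/2 = 0.0185312.
Integral + boundary = 0.0736543.
Correction k=1: B_{2}/2! · (f^{(1)}(34) − f^{(1)}(3)) = 1/12 · (-2.24494e-06 − (-0.0370370)) = 0.00308623.
Partial sum through k=1: 0.0767405.
Correction k=2: B_{4}/4! · (f^{(3)}(34) − f^{(3)}(3)) = −1/720 · (-3.88399e-08 − (-0.0823045)) = -0.000114312.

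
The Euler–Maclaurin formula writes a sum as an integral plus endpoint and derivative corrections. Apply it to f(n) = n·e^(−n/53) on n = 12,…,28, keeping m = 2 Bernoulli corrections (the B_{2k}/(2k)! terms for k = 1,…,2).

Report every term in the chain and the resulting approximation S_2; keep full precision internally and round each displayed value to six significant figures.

∫_12^28 x·e^(−x/53) dx evaluates to 215.823.
Endpoint term: (f(12) + f(28))/2 = (9.56864 + 16.5089)/2 = 13.0388.
So far: 228.861.
k=1: B_{2}/(2)! × [f^{(1)}(28) − f^{(1)}(12)] = 1/12 × (0.278116 − 0.616847) = -0.0282276.
After k=1: 228.833.
k=2: B_{4}/(4)! × [f^{(3)}(28) − f^{(3)}(12)] = −1/720 × (0.000518806 − 0.000787334) = 3.72955e-07.

S_2 ≈ 228.833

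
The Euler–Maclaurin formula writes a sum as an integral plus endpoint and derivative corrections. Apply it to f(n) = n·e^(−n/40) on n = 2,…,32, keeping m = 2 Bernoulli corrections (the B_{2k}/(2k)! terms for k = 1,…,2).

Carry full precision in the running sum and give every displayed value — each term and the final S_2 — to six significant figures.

Integral: ∫_2^32 x·e^(−x/40) dx = 303.998.
½[f(2) + f(32)] = ½[1.90246 + 14.3785] = 8.14049.
So far: 312.139.
k=1: B_{2}/(2)! × [f^{(1)}(32) − f^{(1)}(2)] = 1/12 × (0.0898658 − 0.903668) = -0.0678168.
Running total after k=1: 312.071.
k=2: B_{4}/(4)! × [f^{(3)}(32) − f^{(3)}(2)] = −1/720 × (0.000617827 − 0.00175383) = 1.57778e-06.

S_2 ≈ 312.071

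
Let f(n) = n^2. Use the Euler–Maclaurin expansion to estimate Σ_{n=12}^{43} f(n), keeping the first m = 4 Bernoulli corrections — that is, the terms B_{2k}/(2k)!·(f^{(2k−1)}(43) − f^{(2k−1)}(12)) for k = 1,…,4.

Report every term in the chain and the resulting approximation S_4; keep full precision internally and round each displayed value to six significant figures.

The integral term ∫_12^43 x^2 dx = 25926.3.
Endpoint term: (f(12) + f(43))/2 = (144.000 + 1849.00)/2 = 996.500.
Integral + boundary = 26922.8.
Order-1 term: 1/12 · (86.0000 − 24.0000) = 5.16667.
Running total after k=1: 26928.0.
Order-2 term: −1/720 · (0.00000 − 0.00000) = 0.00000.
Running total after k=2: 26928.0.
Order-3 term: 1/30240 · (0.00000 − 0.00000) = 0.00000.
Running total after k=3: 26928.0.
Order-4 term: −1/1209600 · (0.00000 − 0.00000) = 0.00000.

S_4 ≈ 26928.0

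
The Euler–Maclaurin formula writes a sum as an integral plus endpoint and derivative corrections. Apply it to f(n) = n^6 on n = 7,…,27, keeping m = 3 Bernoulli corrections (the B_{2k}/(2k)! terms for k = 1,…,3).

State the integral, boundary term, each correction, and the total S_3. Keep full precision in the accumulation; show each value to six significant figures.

S_3 ≈ 1.69515e+09

The integral term ∫_7^27 x^6 dx = 1.49422e+09.
½[f(7) + f(27)] = ½[117649 + 3.87420e+08] = 1.93769e+08.
Running total after boundary: 1.68799e+09.
Order-1 term: 1/12 · (8.60934e+07 − 100842) = 7.16605e+06.
Partial sum through k=1: 1.69515e+09.
Order-2 term: −1/720 · (2.36196e+06 − 41160.0) = -3223.33.
Partial sum through k=2: 1.69515e+09.
Order-3 term: 1/30240 · (19440.0 − 5040.00) = 0.476190.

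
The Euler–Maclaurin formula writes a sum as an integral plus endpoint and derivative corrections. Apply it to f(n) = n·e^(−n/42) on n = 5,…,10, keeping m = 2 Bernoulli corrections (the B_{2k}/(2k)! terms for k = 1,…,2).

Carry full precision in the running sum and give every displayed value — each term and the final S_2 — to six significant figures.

S_2 ≈ 37.3233

The integral term ∫_5^10 x·e^(−x/42) dx = 31.1784.
Endpoint term: (f(5) + f(10))/2 = (4.43883 + 7.88128)/2 = 6.16005.
So far: 37.3385.
Order-1 term: 1/12 · (0.600478 − 0.782079) = -0.0151334.
Partial sum through k=1: 37.3233.
Order-2 term: −1/720 · (0.00123398 − 0.00144989) = 2.99884e-07.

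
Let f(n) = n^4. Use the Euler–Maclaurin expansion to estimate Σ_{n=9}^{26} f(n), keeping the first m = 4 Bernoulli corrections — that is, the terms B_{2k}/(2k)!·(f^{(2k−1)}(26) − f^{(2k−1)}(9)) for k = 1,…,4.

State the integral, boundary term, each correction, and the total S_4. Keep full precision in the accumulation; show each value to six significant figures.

The integral term ∫_9^26 x^4 dx = 2.36447e+06.
Boundary: ½(f(9) + f(26)) = ½(6561.00 + 456976) = 231768.
Running total after boundary: 2.59623e+06.
Correction k=1: B_{2}/2! · (f^{(1)}(26) − f^{(1)}(9)) = 1/12 · (70304.0 − 2916.00) = 5615.67.
After k=1: 2.60185e+06.
Correction k=2: B_{4}/4! · (f^{(3)}(26) − f^{(3)}(9)) = −1/720 · (624.000 − 216.000) = -0.566667.
After k=2: 2.60185e+06.
Correction k=3: B_{6}/6! · (f^{(5)}(26) − f^{(5)}(9)) = 1/30240 · (0.00000 − 0.00000) = 0.00000.
After k=3: 2.60185e+06.
Correction k=4: B_{8}/8! · (f^{(7)}(26) − f^{(7)}(9)) = −1/1209600 · (0.00000 − 0.00000) = 0.00000.

S_4 ≈ 2.60185e+06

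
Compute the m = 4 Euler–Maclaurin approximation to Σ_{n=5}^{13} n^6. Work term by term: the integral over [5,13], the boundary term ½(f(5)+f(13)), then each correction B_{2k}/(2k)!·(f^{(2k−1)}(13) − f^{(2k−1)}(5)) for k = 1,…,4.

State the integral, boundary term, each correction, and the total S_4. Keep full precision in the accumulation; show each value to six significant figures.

S_4 ≈ 1.15579e+07

∫_5^13 x^6 dx evaluates to 8.95291e+06.
Endpoint term: (f(5) + f(13))/2 = (15625.0 + 4.82681e+06)/2 = 2.42122e+06.
So far: 1.13741e+07.
Order-1 term: 1/12 · (2.22776e+06 − 18750.0) = 184084.
Running total after k=1: 1.15582e+07.
Order-2 term: −1/720 · (263640 − 15000.0) = -345.333.
Running total after k=2: 1.15579e+07.
Order-3 term: 1/30240 · (9360.00 − 3600.00) = 0.190476.
Running total after k=3: 1.15579e+07.
Order-4 term: −1/1209600 · (0.00000 − 0.00000) = 0.00000.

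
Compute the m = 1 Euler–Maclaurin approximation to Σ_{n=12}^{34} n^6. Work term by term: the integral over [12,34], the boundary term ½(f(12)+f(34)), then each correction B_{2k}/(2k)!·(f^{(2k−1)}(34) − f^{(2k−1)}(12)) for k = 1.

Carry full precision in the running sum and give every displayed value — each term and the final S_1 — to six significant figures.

S_1 ≈ 8.29471e+09

Integral: ∫_12^34 x^6 dx = 7.49822e+09.
Endpoint term: (f(12) + f(34))/2 = (2.98598e+06 + 1.54480e+09)/2 = 7.73895e+08.
So far: 8.27211e+09.
Correction k=1: B_{2}/2! · (f^{(1)}(34) − f^{(1)}(12)) = 1/12 · (2.72613e+08 − 1.49299e+06) = 2.25933e+07.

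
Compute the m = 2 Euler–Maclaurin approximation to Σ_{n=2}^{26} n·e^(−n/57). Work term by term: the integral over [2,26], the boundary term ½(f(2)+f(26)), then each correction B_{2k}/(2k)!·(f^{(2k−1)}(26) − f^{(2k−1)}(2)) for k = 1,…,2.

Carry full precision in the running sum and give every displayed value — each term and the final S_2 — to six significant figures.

The integral term ∫_2^26 x·e^(−x/57) dx = 248.894.
½[f(2) + f(26)] = ½[1.93104 + 16.4768] = 9.20394.
Running total after boundary: 258.098.
Order-1 term: 1/12 · (0.344657 − 0.931643) = -0.0489155.
After k=1: 258.049.
Order-2 term: −1/720 · (0.000496186 − 0.000881097) = 5.34599e-07.

S_2 ≈ 258.049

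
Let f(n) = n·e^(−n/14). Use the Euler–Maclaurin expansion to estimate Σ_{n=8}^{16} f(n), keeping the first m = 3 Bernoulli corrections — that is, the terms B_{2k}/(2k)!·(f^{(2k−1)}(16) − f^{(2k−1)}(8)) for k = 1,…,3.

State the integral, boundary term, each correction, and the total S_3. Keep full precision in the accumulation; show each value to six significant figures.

S_3 ≈ 44.7786

∫_8^16 x·e^(−x/14) dx evaluates to 39.9924.
Endpoint term: (f(8) + f(16))/2 = (4.51774 + 5.10250)/2 = 4.81012.
Running total after boundary: 44.8026.
Order-1 term: 1/12 · (-0.0455581 − 0.242022) = -0.0239650.
After k=1: 44.7786.
Order-2 term: −1/720 · (0.00302171 − 0.00699724) = 5.52157e-06.
After k=2: 44.7786.
Order-3 term: 1/30240 · (3.20197e-05 − 6.51003e-05) = -1.09394e-09.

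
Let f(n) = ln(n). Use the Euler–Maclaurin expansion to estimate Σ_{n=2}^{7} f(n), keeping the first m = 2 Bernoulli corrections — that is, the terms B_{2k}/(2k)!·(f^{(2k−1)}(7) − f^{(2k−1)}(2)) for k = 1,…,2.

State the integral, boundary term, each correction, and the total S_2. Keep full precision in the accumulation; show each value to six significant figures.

∫_2^7 ln(x) dx evaluates to 7.23508.
½[f(2) + f(7)] = ½[0.693147 + 1.94591] = 1.31953.
So far: 8.55461.
Order-1 term: 1/12 · (0.142857 − 0.500000) = -0.0297619.
After k=1: 8.52484.
Order-2 term: −1/720 · (0.00583090 − 0.250000) = 0.000339124.

S_2 ≈ 8.52518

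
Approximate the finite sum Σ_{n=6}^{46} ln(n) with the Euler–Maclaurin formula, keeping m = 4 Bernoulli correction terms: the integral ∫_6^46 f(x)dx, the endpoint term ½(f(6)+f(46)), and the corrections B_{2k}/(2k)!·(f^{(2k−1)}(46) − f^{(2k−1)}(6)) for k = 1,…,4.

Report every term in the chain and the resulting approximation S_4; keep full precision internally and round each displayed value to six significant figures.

S_4 ≈ 128.165

Integral: ∫_6^46 ln(x) dx = 125.367.
Boundary: ½(f(6) + f(46)) = ½(1.79176 + 3.82864) = 2.81020.
So far: 128.177.
Correction k=1: B_{2}/2! · (f^{(1)}(46) − f^{(1)}(6)) = 1/12 · (0.0217391 − 0.166667) = -0.0120773.
Partial sum through k=1: 128.165.
Correction k=2: B_{4}/4! · (f^{(3)}(46) − f^{(3)}(6)) = −1/720 · (2.05474e-05 − 0.00925926) = 1.28315e-05.
Partial sum through k=2: 128.165.
Correction k=3: B_{6}/6! · (f^{(5)}(46) − f^{(5)}(6)) = 1/30240 · (1.16526e-07 − 0.00308642) = -1.02060e-07.
Partial sum through k=3: 128.165.
Correction k=4: B_{8}/8! · (f^{(7)}(46) − f^{(7)}(6)) = −1/1209600 · (1.65207e-09 − 0.00257202) = 2.12633e-09.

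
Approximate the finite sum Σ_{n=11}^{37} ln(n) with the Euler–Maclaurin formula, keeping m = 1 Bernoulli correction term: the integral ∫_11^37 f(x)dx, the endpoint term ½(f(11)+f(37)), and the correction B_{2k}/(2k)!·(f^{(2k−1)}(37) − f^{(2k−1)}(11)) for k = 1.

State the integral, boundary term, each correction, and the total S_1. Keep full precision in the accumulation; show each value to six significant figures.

S_1 ≈ 84.2262

The integral term ∫_11^37 ln(x) dx = 81.2271.
½[f(11) + f(37)] = ½[2.39790 + 3.61092] = 3.00441.
Running total after boundary: 84.2315.
k=1: B_{2}/(2)! × [f^{(1)}(37) − f^{(1)}(11)] = 1/12 × (0.0270270 − 0.0909091) = -0.00532351.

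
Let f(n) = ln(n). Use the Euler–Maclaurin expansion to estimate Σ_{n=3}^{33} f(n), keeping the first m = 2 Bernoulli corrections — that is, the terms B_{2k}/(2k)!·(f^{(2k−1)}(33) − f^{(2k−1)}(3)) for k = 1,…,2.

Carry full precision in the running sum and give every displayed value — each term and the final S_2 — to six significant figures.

S_2 ≈ 84.3613

∫_3^33 ln(x) dx evaluates to 82.0889.
Endpoint term: (f(3) + f(33))/2 = (1.09861 + 3.49651)/2 = 2.29756.
So far: 84.3865.
Correction k=1: B_{2}/2! · (f^{(1)}(33) − f^{(1)}(3)) = 1/12 · (0.0303030 − 0.333333) = -0.0252525.
Running total after k=1: 84.3612.
Correction k=2: B_{4}/4! · (f^{(3)}(33) − f^{(3)}(3)) = −1/720 · (5.56529e-05 − 0.0740741) = 0.000102803.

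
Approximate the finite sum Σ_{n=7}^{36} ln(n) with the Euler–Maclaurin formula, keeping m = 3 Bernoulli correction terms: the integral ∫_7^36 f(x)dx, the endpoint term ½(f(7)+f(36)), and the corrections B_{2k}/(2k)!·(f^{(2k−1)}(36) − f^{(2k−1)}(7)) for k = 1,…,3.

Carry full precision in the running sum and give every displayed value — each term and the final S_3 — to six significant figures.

S_3 ≈ 89.1404

The integral term ∫_7^36 ln(x) dx = 86.3853.
Boundary: ½(f(7) + f(36)) = ½(1.94591 + 3.58352) = 2.76471.
Integral + boundary = 89.1500.
Order-1 term: 1/12 · (0.0277778 − 0.142857) = -0.00958995.
Running total after k=1: 89.1404.
Order-2 term: −1/720 · (4.28669e-05 − 0.00583090) = 8.03894e-06.
Running total after k=2: 89.1404.
Order-3 term: 1/30240 · (3.96916e-07 − 0.00142798) = -4.72083e-08.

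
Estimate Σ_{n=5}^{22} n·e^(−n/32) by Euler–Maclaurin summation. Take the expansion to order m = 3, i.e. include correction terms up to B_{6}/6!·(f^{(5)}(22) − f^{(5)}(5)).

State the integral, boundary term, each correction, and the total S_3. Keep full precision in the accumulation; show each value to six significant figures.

∫_5^22 x·e^(−x/32) dx evaluates to 143.836.
Boundary: ½(f(5) + f(22)) = ½(4.27673 + 11.0623) = 7.66951.
So far: 151.505.
Order-1 term: 1/12 · (0.157135 − 0.721698) = -0.0470469.
After k=1: 151.458.
Order-2 term: −1/720 · (0.00113554 − 0.00237538) = 1.72199e-06.
After k=2: 151.458.
Order-3 term: 1/30240 · (2.06801e-06 − 3.95115e-06) = -6.22732e-11.

S_3 ≈ 151.458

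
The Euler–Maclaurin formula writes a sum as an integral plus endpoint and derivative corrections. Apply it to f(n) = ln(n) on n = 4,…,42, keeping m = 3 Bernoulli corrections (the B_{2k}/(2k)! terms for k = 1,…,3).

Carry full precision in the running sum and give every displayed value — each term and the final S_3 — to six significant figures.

∫_4^42 ln(x) dx evaluates to 113.437.
Boundary: ½(f(4) + f(42)) = ½(1.38629 + 3.73767) = 2.56198.
Running total after boundary: 115.999.
k=1: B_{2}/(2)! × [f^{(1)}(42) − f^{(1)}(4)] = 1/12 × (0.0238095 − 0.250000) = -0.0188492.
Partial sum through k=1: 115.980.
k=2: B_{4}/(4)! × [f^{(3)}(42) − f^{(3)}(4)] = −1/720 × (2.69949e-05 − 0.0312500) = 4.33653e-05.
Partial sum through k=2: 115.980.
k=3: B_{6}/(6)! × [f^{(5)}(42) − f^{(5)}(4)] = 1/30240 × (1.83639e-07 − 0.0234375) = -7.75044e-07.

S_3 ≈ 115.980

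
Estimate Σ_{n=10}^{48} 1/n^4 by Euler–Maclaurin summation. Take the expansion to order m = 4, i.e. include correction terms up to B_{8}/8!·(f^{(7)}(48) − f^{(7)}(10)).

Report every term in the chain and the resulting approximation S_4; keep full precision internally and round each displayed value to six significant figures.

∫_10^48 1/x^4 dx evaluates to 0.000330319.
½[f(10) + f(48)] = ½[0.000100000 + 1.88380e-07] = 5.00942e-05.
Running total after boundary: 0.000380413.
Order-1 term: 1/12 · (-1.56983e-08 − (-4.00000e-05)) = 3.33203e-06.
Running total after k=1: 0.000383745.
Order-2 term: −1/720 · (-2.04406e-10 − (-1.20000e-05)) = -1.66664e-08.
Running total after k=2: 0.000383729.
Order-3 term: 1/30240 · (-4.96819e-12 − (-6.72000e-06)) = 2.22222e-10.
Running total after k=3: 0.000383729.
Order-4 term: −1/1209600 · (-1.94070e-13 − (-6.04800e-06)) = -5.00000e-12.

S_4 ≈ 0.000383729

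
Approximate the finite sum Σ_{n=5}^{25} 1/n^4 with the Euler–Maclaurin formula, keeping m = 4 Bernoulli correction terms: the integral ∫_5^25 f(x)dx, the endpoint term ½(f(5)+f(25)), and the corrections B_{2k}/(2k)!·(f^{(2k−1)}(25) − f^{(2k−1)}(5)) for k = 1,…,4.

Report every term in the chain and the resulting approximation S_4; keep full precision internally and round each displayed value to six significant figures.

The integral term ∫_5^25 1/x^4 dx = 0.00264533.
Boundary: ½(f(5) + f(25)) = ½(0.00160000 + 2.56000e-06) = 0.000801280.
Integral + boundary = 0.00344661.
Correction k=1: B_{2}/2! · (f^{(1)}(25) − f^{(1)}(5)) = 1/12 · (-4.09600e-07 − (-0.00128000)) = 0.000106633.
Running total after k=1: 0.00355325.
Correction k=2: B_{4}/4! · (f^{(3)}(25) − f^{(3)}(5)) = −1/720 · (-1.96608e-08 − (-0.00153600)) = -2.13331e-06.
Running total after k=2: 0.00355111.
Correction k=3: B_{6}/6! · (f^{(5)}(25) − f^{(5)}(5)) = 1/30240 · (-1.76161e-09 − (-0.00344064)) = 1.13778e-07.
Running total after k=3: 0.00355123.
Correction k=4: B_{8}/8! · (f^{(7)}(25) − f^{(7)}(5)) = −1/1209600 · (-2.53672e-10 − (-0.0123863)) = -1.02400e-08.

S_4 ≈ 0.00355122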